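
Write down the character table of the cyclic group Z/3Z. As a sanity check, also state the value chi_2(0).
Character table of Z/3Z (irreps indexed chi_0,...,chi_2 with chi_k(m) = zeta_3^(k*m), zeta_3 = exp(2*pi*i/3)):
  irrep \ class  {0} (size 1)  {1} (size 1)    {2} (size 1)  
  chi_0          1             1               1             
  chi_1          1             exp(2*I*pi/3)   exp(-2*I*pi/3)
  chi_2          1             exp(-2*I*pi/3)  exp(2*I*pi/3) 

Spot check: chi_2(0) = zeta_3^(2*0) = zeta_3^0 = 1.

Derivation: Z/3Z is abelian, so all 3 irreducible complex representations are 1-dimensional. They are given by chi_k(m) = zeta_3^(k*m) for k = 0,...,2. Row orthogonality: sum_m chi_k(m) conj(chi_l(m)) = 3 * [k = l].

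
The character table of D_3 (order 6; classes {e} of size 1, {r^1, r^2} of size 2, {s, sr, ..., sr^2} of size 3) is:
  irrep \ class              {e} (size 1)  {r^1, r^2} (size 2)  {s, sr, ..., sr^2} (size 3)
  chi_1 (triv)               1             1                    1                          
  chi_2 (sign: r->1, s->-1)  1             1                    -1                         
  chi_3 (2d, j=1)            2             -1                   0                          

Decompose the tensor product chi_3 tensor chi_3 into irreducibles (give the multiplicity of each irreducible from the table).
chi_3 tensor chi_3 = chi_1 + chi_2 + chi_3 (all other irreducibles have multiplicity 0).

Working: The character of a tensor product is the pointwise product (chi_3 * chi_3)(C) = chi_3(C) * chi_3(C):
  {e}: (2)*(2), {r^1, r^2}: (-1)*(-1), {s, sr, ..., sr^2}: (0)*(0)
so (chi_3 * chi_3) takes values
  {e} -> 4, {r^1, r^2} -> 1, {s, sr, ..., sr^2} -> 0.
Now take the inner product of this character with each irreducible chi from the table, <chi_3*chi_3, chi> = (1/6) sum_C |C| (chi_3*chi_3)(C) conj(chi(C)):
  <chi_3*chi_3, chi_1> = (1/6)[1*(4)*conj(1) + 2*(1)*conj(1) + 3*(0)*conj(1)]
      = (1/6)[(4) + (2) + (0)] = 6/6 = 1
  <chi_3*chi_3, chi_2> = (1/6)[1*(4)*conj(1) + 2*(1)*conj(1) + 3*(0)*conj(-1)]
      = (1/6)[(4) + (2) + (0)] = 6/6 = 1
  <chi_3*chi_3, chi_3> = (1/6)[1*(4)*conj(2) + 2*(1)*conj(-1) + 3*(0)*conj(0)]
      = (1/6)[(8) + (-2) + (0)] = 6/6 = 1
Hence the multiplicities are chi_1: 1, chi_2: 1, chi_3: 1. Dimension check: dim(chi_3)*dim(chi_3) = 2*2 = 4 and sum (mult * dim) = 1*1 + 1*1 + 1*2 = 4.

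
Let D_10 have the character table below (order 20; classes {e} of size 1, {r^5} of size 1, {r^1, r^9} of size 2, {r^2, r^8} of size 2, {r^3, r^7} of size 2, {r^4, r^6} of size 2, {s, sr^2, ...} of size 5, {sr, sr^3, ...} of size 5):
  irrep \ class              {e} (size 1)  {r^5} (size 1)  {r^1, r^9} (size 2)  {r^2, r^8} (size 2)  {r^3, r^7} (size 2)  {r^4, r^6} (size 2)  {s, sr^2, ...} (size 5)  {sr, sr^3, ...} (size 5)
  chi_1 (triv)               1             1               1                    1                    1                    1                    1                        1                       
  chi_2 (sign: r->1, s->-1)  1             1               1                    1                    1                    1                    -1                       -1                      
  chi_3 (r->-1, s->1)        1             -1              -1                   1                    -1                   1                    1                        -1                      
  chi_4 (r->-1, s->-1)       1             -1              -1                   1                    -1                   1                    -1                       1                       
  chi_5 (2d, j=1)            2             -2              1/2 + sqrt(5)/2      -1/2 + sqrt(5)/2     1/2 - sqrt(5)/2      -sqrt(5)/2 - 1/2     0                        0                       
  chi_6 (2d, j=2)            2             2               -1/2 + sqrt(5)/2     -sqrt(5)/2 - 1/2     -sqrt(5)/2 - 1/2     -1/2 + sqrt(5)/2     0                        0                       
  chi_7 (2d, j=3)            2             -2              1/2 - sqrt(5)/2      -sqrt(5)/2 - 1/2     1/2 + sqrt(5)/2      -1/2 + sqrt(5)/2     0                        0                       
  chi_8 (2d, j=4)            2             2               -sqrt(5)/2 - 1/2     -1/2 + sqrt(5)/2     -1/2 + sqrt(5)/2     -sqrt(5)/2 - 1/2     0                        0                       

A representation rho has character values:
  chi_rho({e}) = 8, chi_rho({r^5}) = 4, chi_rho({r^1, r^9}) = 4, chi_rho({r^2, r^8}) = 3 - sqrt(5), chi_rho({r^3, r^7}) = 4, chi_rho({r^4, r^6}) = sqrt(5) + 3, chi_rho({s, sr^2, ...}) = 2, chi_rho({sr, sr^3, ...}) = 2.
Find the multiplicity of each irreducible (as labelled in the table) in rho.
Multiplicities: chi_1: 3, chi_2: 1, chi_3: 0, chi_4: 0, chi_5: 0, chi_6: 1, chi_7: 1, chi_8: 0.

Why: Use <chi_rho, chi> = (1/|G|) sum_C |C| * chi_rho(C) * conj(chi(C)) with |G| = 20 for each irreducible chi in the table:
  <chi_rho, chi_1> = (1/20)[1*(8)*conj(1) + 1*(4)*conj(1) + 2*(4)*conj(1) + 2*(3 - sqrt(5))*conj(1) + 2*(4)*conj(1) + 2*(sqrt(5) + 3)*conj(1) + 5*(2)*conj(1) + 5*(2)*conj(1)]
      = (1/20)[(8) + (4) + (8) + (6 - 2*sqrt(5)) + (8) + (2*sqrt(5) + 6) + (10) + (10)] = 60/20 = 3
  <chi_rho, chi_2> = (1/20)[1*(8)*conj(1) + 1*(4)*conj(1) + 2*(4)*conj(1) + 2*(3 - sqrt(5))*conj(1) + 2*(4)*conj(1) + 2*(sqrt(5) + 3)*conj(1) + 5*(2)*conj(-1) + 5*(2)*conj(-1)]
      = (1/20)[(8) + (4) + (8) + (6 - 2*sqrt(5)) + (8) + (2*sqrt(5) + 6) + (-10) + (-10)] = 20/20 = 1
  <chi_rho, chi_3> = (1/20)[1*(8)*conj(1) + 1*(4)*conj(-1) + 2*(4)*conj(-1) + 2*(3 - sqrt(5))*conj(1) + 2*(4)*conj(-1) + 2*(sqrt(5) + 3)*conj(1) + 5*(2)*conj(1) + 5*(2)*conj(-1)]
      = (1/20)[(8) + (-4) + (-8) + (6 - 2*sqrt(5)) + (-8) + (2*sqrt(5) + 6) + (10) + (-10)] = 0/20 = 0
  <chi_rho, chi_4> = (1/20)[1*(8)*conj(1) + 1*(4)*conj(-1) + 2*(4)*conj(-1) + 2*(3 - sqrt(5))*conj(1) + 2*(4)*conj(-1) + 2*(sqrt(5) + 3)*conj(1) + 5*(2)*conj(-1) + 5*(2)*conj(1)]
      = (1/20)[(8) + (-4) + (-8) + (6 - 2*sqrt(5)) + (-8) + (2*sqrt(5) + 6) + (-10) + (10)] = 0/20 = 0
  <chi_rho, chi_5> = (1/20)[1*(8)*conj(2) + 1*(4)*conj(-2) + 2*(4)*conj(1/2 + sqrt(5)/2) + 2*(3 - sqrt(5))*conj(-1/2 + sqrt(5)/2) + 2*(4)*conj(1/2 - sqrt(5)/2) + 2*(sqrt(5) + 3)*conj(-sqrt(5)/2 - 1/2) + 5*(2)*conj(0) + 5*(2)*conj(0)]
      = (1/20)[(16) + (-8) + (4 + 4*sqrt(5)) + (-8 + 4*sqrt(5)) + (4 - 4*sqrt(5)) + (-4*sqrt(5) - 8) + (0) + (0)] = 0/20 = 0
  <chi_rho, chi_6> = (1/20)[1*(8)*conj(2) + 1*(4)*conj(2) + 2*(4)*conj(-1/2 + sqrt(5)/2) + 2*(3 - sqrt(5))*conj(-sqrt(5)/2 - 1/2) + 2*(4)*conj(-sqrt(5)/2 - 1/2) + 2*(sqrt(5) + 3)*conj(-1/2 + sqrt(5)/2) + 5*(2)*conj(0) + 5*(2)*conj(0)]
      = (1/20)[(16) + (8) + (-4 + 4*sqrt(5)) + (2 - 2*sqrt(5)) + (-4*sqrt(5) - 4) + (2 + 2*sqrt(5)) + (0) + (0)] = 20/20 = 1
  <chi_rho, chi_7> = (1/20)[1*(8)*conj(2) + 1*(4)*conj(-2) + 2*(4)*conj(1/2 - sqrt(5)/2) + 2*(3 - sqrt(5))*conj(-sqrt(5)/2 - 1/2) + 2*(4)*conj(1/2 + sqrt(5)/2) + 2*(sqrt(5) + 3)*conj(-1/2 + sqrt(5)/2) + 5*(2)*conj(0) + 5*(2)*conj(0)]
      = (1/20)[(16) + (-8) + (4 - 4*sqrt(5)) + (2 - 2*sqrt(5)) + (4 + 4*sqrt(5)) + (2 + 2*sqrt(5)) + (0) + (0)] = 20/20 = 1
  <chi_rho, chi_8> = (1/20)[1*(8)*conj(2) + 1*(4)*conj(2) + 2*(4)*conj(-sqrt(5)/2 - 1/2) + 2*(3 - sqrt(5))*conj(-1/2 + sqrt(5)/2) + 2*(4)*conj(-1/2 + sqrt(5)/2) + 2*(sqrt(5) + 3)*conj(-sqrt(5)/2 - 1/2) + 5*(2)*conj(0) + 5*(2)*conj(0)]
      = (1/20)[(16) + (8) + (-4*sqrt(5) - 4) + (-8 + 4*sqrt(5)) + (-4 + 4*sqrt(5)) + (-4*sqrt(5) - 8) + (0) + (0)] = 0/20 = 0
Dimension check: dim(rho) = sum (mult * dim) = 3*1 + 1*1 + 0*1 + 0*1 + 0*2 + 1*2 + 1*2 + 0*2 = 8 = chi_rho(e) = 8.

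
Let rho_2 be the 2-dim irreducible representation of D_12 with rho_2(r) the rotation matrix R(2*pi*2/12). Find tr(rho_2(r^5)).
chi_{rho_2}(r^5) = 2*cos(2*pi*2*5/12) = 1

Proof sketch: rho_2(r^5) is rotation by angle 2*pi*2*5/12, whose trace is 2*cos(2*pi*2*5/12) = 1.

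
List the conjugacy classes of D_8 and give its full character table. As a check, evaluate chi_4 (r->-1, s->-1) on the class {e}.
Conjugacy classes: {e} of size 1, {r^4} of size 1, {r^1, r^7} of size 2, {r^2, r^6} of size 2, {r^3, r^5} of size 2, {s, sr^2, ...} of size 4, {sr, sr^3, ...} of size 4.
Character table:
  irrep \ class              {e} (size 1)  {r^4} (size 1)  {r^1, r^7} (size 2)  {r^2, r^6} (size 2)  {r^3, r^5} (size 2)  {s, sr^2, ...} (size 4)  {sr, sr^3, ...} (size 4)
  chi_1 (triv)               1             1               1                    1                    1                    1                        1                       
  chi_2 (sign: r->1, s->-1)  1             1               1                    1                    1                    -1                       -1                      
  chi_3 (r->-1, s->1)        1             1               -1                   1                    -1                   1                        -1                      
  chi_4 (r->-1, s->-1)       1             1               -1                   1                    -1                   -1                       1                       
  chi_5 (2d, j=1)            2             -2              sqrt(2)              0                    -sqrt(2)             0                        0                       
  chi_6 (2d, j=2)            2             2               0                    -2                   0                    0                        0                       
  chi_7 (2d, j=3)            2             -2              -sqrt(2)             0                    sqrt(2)              0                        0                       

Spot check: chi_4 (r->-1, s->-1) on {e} = 1.

Justification: D_8 has order 2*8 = 16 with 7 conjugacy classes, hence 7 irreducibles. Sum of squared dims 1 + 1 + 1 + 1 + 4 + 4 + 4 = 16 = |G|. Linear characters come from the abelianisation; the 2-dimensional irreps have character r^k -> 2*cos(2*pi*j*k/8), reflections -> 0.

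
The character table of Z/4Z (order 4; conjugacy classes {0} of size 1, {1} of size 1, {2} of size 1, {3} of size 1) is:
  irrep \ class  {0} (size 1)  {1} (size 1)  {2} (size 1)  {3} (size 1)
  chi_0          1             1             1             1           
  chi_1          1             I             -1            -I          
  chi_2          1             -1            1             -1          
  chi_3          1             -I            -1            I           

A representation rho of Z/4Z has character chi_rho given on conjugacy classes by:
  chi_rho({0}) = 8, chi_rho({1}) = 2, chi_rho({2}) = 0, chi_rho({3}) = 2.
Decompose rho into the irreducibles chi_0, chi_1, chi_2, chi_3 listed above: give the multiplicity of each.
Multiplicities: chi_0: 3, chi_1: 2, chi_2: 1, chi_3: 2.

Justification: Use <chi_rho, chi> = (1/|G|) sum_C |C| * chi_rho(C) * conj(chi(C)) with |G| = 4 for each irreducible chi in the table:
  <chi_rho, chi_0> = (1/4)[1*(8)*conj(1) + 1*(2)*conj(1) + 1*(0)*conj(1) + 1*(2)*conj(1)]
      = (1/4)[(8) + (2) + (0) + (2)] = 12/4 = 3
  <chi_rho, chi_1> = (1/4)[1*(8)*conj(1) + 1*(2)*conj(I) + 1*(0)*conj(-1) + 1*(2)*conj(-I)]
      = (1/4)[(8) + (-2*I) + (0) + (2*I)] = 8/4 = 2
  <chi_rho, chi_2> = (1/4)[1*(8)*conj(1) + 1*(2)*conj(-1) + 1*(0)*conj(1) + 1*(2)*conj(-1)]
      = (1/4)[(8) + (-2) + (0) + (-2)] = 4/4 = 1
  <chi_rho, chi_3> = (1/4)[1*(8)*conj(1) + 1*(2)*conj(-I) + 1*(0)*conj(-1) + 1*(2)*conj(I)]
      = (1/4)[(8) + (2*I) + (0) + (-2*I)] = 8/4 = 2
(Exp terms are combined using exp(i*s)*conj(exp(i*t)) = exp(i*(s-t)), and sums of them are collapsed using the identity that for every m > 1 the m distinct m-th roots of unity sum to 0, e.g. 1 + exp(2*I*pi/3) + exp(-2*I*pi/3) = 0.)
Dimension check: dim(rho) = sum (mult * dim) = 3*1 + 2*1 + 1*1 + 2*1 = 8 = chi_rho(e) = 8.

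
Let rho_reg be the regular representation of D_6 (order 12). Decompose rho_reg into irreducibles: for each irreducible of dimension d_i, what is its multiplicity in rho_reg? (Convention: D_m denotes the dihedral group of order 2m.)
Each irreducible V_i of dimension d_i appears with multiplicity d_i, i.e. rho_reg = (direct sum over all irreducibles V_i) d_i V_i. The irreducible dimensions for D_6 are 1, 1, 1, 1, 2, 2: 4 irreducibles of dimension 1, each with multiplicity 1; 2 irreducibles of dimension 2, each with multiplicity 2. Total dimension 4*1*1 + 2*2*2 = 12 = |G|.

Details: General theorem: in the regular representation of a finite group G, each irreducible appears with multiplicity equal to its dimension. Check: dim(rho_reg) = sum d_i^2 = 1 + 1 + 1 + 1 + 4 + 4 = 12 = |G|.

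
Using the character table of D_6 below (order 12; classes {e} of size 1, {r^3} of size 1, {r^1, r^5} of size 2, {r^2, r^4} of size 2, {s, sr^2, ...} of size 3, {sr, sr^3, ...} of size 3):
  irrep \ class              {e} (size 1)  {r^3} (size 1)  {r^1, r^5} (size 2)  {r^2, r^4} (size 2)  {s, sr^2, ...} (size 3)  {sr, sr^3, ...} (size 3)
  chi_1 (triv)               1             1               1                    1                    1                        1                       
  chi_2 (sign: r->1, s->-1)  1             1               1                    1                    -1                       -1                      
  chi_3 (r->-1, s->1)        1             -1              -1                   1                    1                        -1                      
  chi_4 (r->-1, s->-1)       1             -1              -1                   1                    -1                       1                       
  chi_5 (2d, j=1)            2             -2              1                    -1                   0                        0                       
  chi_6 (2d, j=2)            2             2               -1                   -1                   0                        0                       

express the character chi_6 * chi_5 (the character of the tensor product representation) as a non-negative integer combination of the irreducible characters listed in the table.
chi_6 tensor chi_5 = chi_3 + chi_4 + chi_5 (all other irreducibles have multiplicity 0).

Argument: The character of a tensor product is the pointwise product (chi_6 * chi_5)(C) = chi_6(C) * chi_5(C):
  {e}: (2)*(2), {r^3}: (2)*(-2), {r^1, r^5}: (-1)*(1), {r^2, r^4}: (-1)*(-1), {s, sr^2, ...}: (0)*(0), {sr, sr^3, ...}: (0)*(0)
so (chi_6 * chi_5) takes values
  {e} -> 4, {r^3} -> -4, {r^1, r^5} -> -1, {r^2, r^4} -> 1, {s, sr^2, ...} -> 0, {sr, sr^3, ...} -> 0.
Now take the inner product of this character with each irreducible chi from the table, <chi_6*chi_5, chi> = (1/12) sum_C |C| (chi_6*chi_5)(C) conj(chi(C)):
  <chi_6*chi_5, chi_1> = (1/12)[1*(4)*conj(1) + 1*(-4)*conj(1) + 2*(-1)*conj(1) + 2*(1)*conj(1) + 3*(0)*conj(1) + 3*(0)*conj(1)]
      = (1/12)[(4) + (-4) + (-2) + (2) + (0) + (0)] = 0/12 = 0
  <chi_6*chi_5, chi_2> = (1/12)[1*(4)*conj(1) + 1*(-4)*conj(1) + 2*(-1)*conj(1) + 2*(1)*conj(1) + 3*(0)*conj(-1) + 3*(0)*conj(-1)]
      = (1/12)[(4) + (-4) + (-2) + (2) + (0) + (0)] = 0/12 = 0
  <chi_6*chi_5, chi_3> = (1/12)[1*(4)*conj(1) + 1*(-4)*conj(-1) + 2*(-1)*conj(-1) + 2*(1)*conj(1) + 3*(0)*conj(1) + 3*(0)*conj(-1)]
      = (1/12)[(4) + (4) + (2) + (2) + (0) + (0)] = 12/12 = 1
  <chi_6*chi_5, chi_4> = (1/12)[1*(4)*conj(1) + 1*(-4)*conj(-1) + 2*(-1)*conj(-1) + 2*(1)*conj(1) + 3*(0)*conj(-1) + 3*(0)*conj(1)]
      = (1/12)[(4) + (4) + (2) + (2) + (0) + (0)] = 12/12 = 1
  <chi_6*chi_5, chi_5> = (1/12)[1*(4)*conj(2) + 1*(-4)*conj(-2) + 2*(-1)*conj(1) + 2*(1)*conj(-1) + 3*(0)*conj(0) + 3*(0)*conj(0)]
      = (1/12)[(8) + (8) + (-2) + (-2) + (0) + (0)] = 12/12 = 1
  <chi_6*chi_5, chi_6> = (1/12)[1*(4)*conj(2) + 1*(-4)*conj(2) + 2*(-1)*conj(-1) + 2*(1)*conj(-1) + 3*(0)*conj(0) + 3*(0)*conj(0)]
      = (1/12)[(8) + (-8) + (2) + (-2) + (0) + (0)] = 0/12 = 0
Hence the multiplicities are chi_3: 1, chi_4: 1, chi_5: 1. Dimension check: dim(chi_6)*dim(chi_5) = 2*2 = 4 and sum (mult * dim) = 1*1 + 1*1 + 1*2 = 4.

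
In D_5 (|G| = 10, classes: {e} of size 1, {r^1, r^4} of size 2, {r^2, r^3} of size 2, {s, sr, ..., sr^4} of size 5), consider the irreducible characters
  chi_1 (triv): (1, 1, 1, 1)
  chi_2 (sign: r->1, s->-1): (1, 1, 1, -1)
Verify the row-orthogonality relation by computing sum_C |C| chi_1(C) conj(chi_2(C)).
Sum = 0; so <chi_1, chi_2> = 0 (distinct irreducibles are orthogonal).

Solution. Compute term by term over conjugacy classes (|C| * chi_1(C) * conj(chi_2(C))):
  1*(1)*conj(1) + 2*(1)*conj(1) + 2*(1)*conj(1) + 5*(1)*conj(-1)
  = (1) + (2) + (2) + (-5)
  = 0.
Dividing by |G| = 10 gives 0/10 = 0, matching the row-orthogonality relation <chi_1, chi_2> = [chi_1 = chi_2].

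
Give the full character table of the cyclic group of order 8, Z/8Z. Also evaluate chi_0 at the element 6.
Character table of Z/8Z (irreps indexed chi_0,...,chi_7 with chi_k(m) = zeta_8^(k*m), zeta_8 = exp(2*pi*i/8)):
  irrep \ class  {0} (size 1)  {1} (size 1)    {2} (size 1)  {3} (size 1)    {4} (size 1)  {5} (size 1)    {6} (size 1)  {7} (size 1)  
  chi_0          1             1               1             1               1             1               1             1             
  chi_1          1             exp(I*pi/4)     I             exp(3*I*pi/4)   -1            exp(-3*I*pi/4)  -I            exp(-I*pi/4)  
  chi_2          1             I               -1            -I              1             I               -1            -I            
  chi_3          1             exp(3*I*pi/4)   -I            exp(I*pi/4)     -1            exp(-I*pi/4)    I             exp(-3*I*pi/4)
  chi_4          1             -1              1             -1              1             -1              1             -1            
  chi_5          1             exp(-3*I*pi/4)  I             exp(-I*pi/4)    -1            exp(I*pi/4)     -I            exp(3*I*pi/4) 
  chi_6          1             -I              -1            I               1             -I              -1            I             
  chi_7          1             exp(-I*pi/4)    -I            exp(-3*I*pi/4)  -1            exp(3*I*pi/4)   I             exp(I*pi/4)   

Spot check: chi_0(6) = zeta_8^(0*6) = zeta_8^0 = 1.

Z/8Z is abelian, so all 8 irreducible complex representations are 1-dimensional. They are given by chi_k(m) = zeta_8^(k*m) for k = 0,...,7. Row orthogonality: sum_m chi_k(m) conj(chi_l(m)) = 8 * [k = l].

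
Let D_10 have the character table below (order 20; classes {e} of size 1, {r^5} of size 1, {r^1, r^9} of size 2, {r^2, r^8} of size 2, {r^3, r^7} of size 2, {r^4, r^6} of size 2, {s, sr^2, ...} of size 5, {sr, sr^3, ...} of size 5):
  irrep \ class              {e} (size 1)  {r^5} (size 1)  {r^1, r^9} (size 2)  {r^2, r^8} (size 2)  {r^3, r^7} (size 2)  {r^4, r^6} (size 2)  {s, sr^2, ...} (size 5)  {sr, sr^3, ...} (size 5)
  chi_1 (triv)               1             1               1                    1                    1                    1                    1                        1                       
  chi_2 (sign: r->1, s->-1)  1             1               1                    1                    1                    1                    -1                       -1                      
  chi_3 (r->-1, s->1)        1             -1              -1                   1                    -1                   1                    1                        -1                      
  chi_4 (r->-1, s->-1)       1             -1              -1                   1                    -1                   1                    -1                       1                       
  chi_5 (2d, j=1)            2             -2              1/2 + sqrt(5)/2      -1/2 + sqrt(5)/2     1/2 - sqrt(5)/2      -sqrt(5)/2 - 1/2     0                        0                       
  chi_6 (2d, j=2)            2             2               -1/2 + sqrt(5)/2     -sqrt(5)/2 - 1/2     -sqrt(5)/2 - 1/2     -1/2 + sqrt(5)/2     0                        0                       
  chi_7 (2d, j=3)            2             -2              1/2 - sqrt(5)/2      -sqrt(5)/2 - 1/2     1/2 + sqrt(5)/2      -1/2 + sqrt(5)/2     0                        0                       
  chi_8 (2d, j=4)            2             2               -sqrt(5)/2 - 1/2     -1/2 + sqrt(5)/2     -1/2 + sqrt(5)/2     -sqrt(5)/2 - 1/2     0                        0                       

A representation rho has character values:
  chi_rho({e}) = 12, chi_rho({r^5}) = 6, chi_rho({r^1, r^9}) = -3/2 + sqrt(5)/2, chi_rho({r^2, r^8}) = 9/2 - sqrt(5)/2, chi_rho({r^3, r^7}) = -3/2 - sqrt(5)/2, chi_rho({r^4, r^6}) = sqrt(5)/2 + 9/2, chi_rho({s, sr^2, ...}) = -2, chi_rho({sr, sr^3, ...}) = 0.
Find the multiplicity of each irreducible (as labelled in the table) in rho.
Multiplicities: chi_1: 1, chi_2: 2, chi_3: 1, chi_4: 2, chi_5: 0, chi_6: 2, chi_7: 0, chi_8: 1.

Details: Use <chi_rho, chi> = (1/|G|) sum_C |C| * chi_rho(C) * conj(chi(C)) with |G| = 20 for each irreducible chi in the table:
  <chi_rho, chi_1> = (1/20)[1*(12)*conj(1) + 1*(6)*conj(1) + 2*(-3/2 + sqrt(5)/2)*conj(1) + 2*(9/2 - sqrt(5)/2)*conj(1) + 2*(-3/2 - sqrt(5)/2)*conj(1) + 2*(sqrt(5)/2 + 9/2)*conj(1) + 5*(-2)*conj(1) + 5*(0)*conj(1)]
      = (1/20)[(12) + (6) + (-3 + sqrt(5)) + (9 - sqrt(5)) + (-3 - sqrt(5)) + (sqrt(5) + 9) + (-10) + (0)] = 20/20 = 1
  <chi_rho, chi_2> = (1/20)[1*(12)*conj(1) + 1*(6)*conj(1) + 2*(-3/2 + sqrt(5)/2)*conj(1) + 2*(9/2 - sqrt(5)/2)*conj(1) + 2*(-3/2 - sqrt(5)/2)*conj(1) + 2*(sqrt(5)/2 + 9/2)*conj(1) + 5*(-2)*conj(-1) + 5*(0)*conj(-1)]
      = (1/20)[(12) + (6) + (-3 + sqrt(5)) + (9 - sqrt(5)) + (-3 - sqrt(5)) + (sqrt(5) + 9) + (10) + (0)] = 40/20 = 2
  <chi_rho, chi_3> = (1/20)[1*(12)*conj(1) + 1*(6)*conj(-1) + 2*(-3/2 + sqrt(5)/2)*conj(-1) + 2*(9/2 - sqrt(5)/2)*conj(1) + 2*(-3/2 - sqrt(5)/2)*conj(-1) + 2*(sqrt(5)/2 + 9/2)*conj(1) + 5*(-2)*conj(1) + 5*(0)*conj(-1)]
      = (1/20)[(12) + (-6) + (3 - sqrt(5)) + (9 - sqrt(5)) + (sqrt(5) + 3) + (sqrt(5) + 9) + (-10) + (0)] = 20/20 = 1
  <chi_rho, chi_4> = (1/20)[1*(12)*conj(1) + 1*(6)*conj(-1) + 2*(-3/2 + sqrt(5)/2)*conj(-1) + 2*(9/2 - sqrt(5)/2)*conj(1) + 2*(-3/2 - sqrt(5)/2)*conj(-1) + 2*(sqrt(5)/2 + 9/2)*conj(1) + 5*(-2)*conj(-1) + 5*(0)*conj(1)]
      = (1/20)[(12) + (-6) + (3 - sqrt(5)) + (9 - sqrt(5)) + (sqrt(5) + 3) + (sqrt(5) + 9) + (10) + (0)] = 40/20 = 2
  <chi_rho, chi_5> = (1/20)[1*(12)*conj(2) + 1*(6)*conj(-2) + 2*(-3/2 + sqrt(5)/2)*conj(1/2 + sqrt(5)/2) + 2*(9/2 - sqrt(5)/2)*conj(-1/2 + sqrt(5)/2) + 2*(-3/2 - sqrt(5)/2)*conj(1/2 - sqrt(5)/2) + 2*(sqrt(5)/2 + 9/2)*conj(-sqrt(5)/2 - 1/2) + 5*(-2)*conj(0) + 5*(0)*conj(0)]
      = (1/20)[(24) + (-12) + (1 - sqrt(5)) + (-7 + 5*sqrt(5)) + (1 + sqrt(5)) + (-5*sqrt(5) - 7) + (0) + (0)] = 0/20 = 0
  <chi_rho, chi_6> = (1/20)[1*(12)*conj(2) + 1*(6)*conj(2) + 2*(-3/2 + sqrt(5)/2)*conj(-1/2 + sqrt(5)/2) + 2*(9/2 - sqrt(5)/2)*conj(-sqrt(5)/2 - 1/2) + 2*(-3/2 - sqrt(5)/2)*conj(-sqrt(5)/2 - 1/2) + 2*(sqrt(5)/2 + 9/2)*conj(-1/2 + sqrt(5)/2) + 5*(-2)*conj(0) + 5*(0)*conj(0)]
      = (1/20)[(24) + (12) + (4 - 2*sqrt(5)) + (-4*sqrt(5) - 2) + (4 + 2*sqrt(5)) + (-2 + 4*sqrt(5)) + (0) + (0)] = 40/20 = 2
  <chi_rho, chi_7> = (1/20)[1*(12)*conj(2) + 1*(6)*conj(-2) + 2*(-3/2 + sqrt(5)/2)*conj(1/2 - sqrt(5)/2) + 2*(9/2 - sqrt(5)/2)*conj(-sqrt(5)/2 - 1/2) + 2*(-3/2 - sqrt(5)/2)*conj(1/2 + sqrt(5)/2) + 2*(sqrt(5)/2 + 9/2)*conj(-1/2 + sqrt(5)/2) + 5*(-2)*conj(0) + 5*(0)*conj(0)]
      = (1/20)[(24) + (-12) + (-4 + 2*sqrt(5)) + (-4*sqrt(5) - 2) + (-2*sqrt(5) - 4) + (-2 + 4*sqrt(5)) + (0) + (0)] = 0/20 = 0
  <chi_rho, chi_8> = (1/20)[1*(12)*conj(2) + 1*(6)*conj(2) + 2*(-3/2 + sqrt(5)/2)*conj(-sqrt(5)/2 - 1/2) + 2*(9/2 - sqrt(5)/2)*conj(-1/2 + sqrt(5)/2) + 2*(-3/2 - sqrt(5)/2)*conj(-1/2 + sqrt(5)/2) + 2*(sqrt(5)/2 + 9/2)*conj(-sqrt(5)/2 - 1/2) + 5*(-2)*conj(0) + 5*(0)*conj(0)]
      = (1/20)[(24) + (12) + (-1 + sqrt(5)) + (-7 + 5*sqrt(5)) + (-sqrt(5) - 1) + (-5*sqrt(5) - 7) + (0) + (0)] = 20/20 = 1
Dimension check: dim(rho) = sum (mult * dim) = 1*1 + 2*1 + 1*1 + 2*1 + 0*2 + 2*2 + 0*2 + 1*2 = 12 = chi_rho(e) = 12.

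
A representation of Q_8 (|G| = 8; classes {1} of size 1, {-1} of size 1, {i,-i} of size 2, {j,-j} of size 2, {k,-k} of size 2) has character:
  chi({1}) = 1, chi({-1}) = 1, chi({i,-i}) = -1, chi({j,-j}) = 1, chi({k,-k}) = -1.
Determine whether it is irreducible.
Irreducible: <chi, chi> = 1.

Argument: <chi, chi> = (1/|G|) sum_C |C| * |chi(C)|^2 = (1/8)[1*|1|^2 + 1*|1|^2 + 2*|-1|^2 + 2*|1|^2 + 2*|-1|^2]
  = (1/8)[(1) + (1) + (2) + (2) + (2)] = 8/8 = 1.
A character is irreducible iff <chi, chi> = 1, so this representation is irreducible.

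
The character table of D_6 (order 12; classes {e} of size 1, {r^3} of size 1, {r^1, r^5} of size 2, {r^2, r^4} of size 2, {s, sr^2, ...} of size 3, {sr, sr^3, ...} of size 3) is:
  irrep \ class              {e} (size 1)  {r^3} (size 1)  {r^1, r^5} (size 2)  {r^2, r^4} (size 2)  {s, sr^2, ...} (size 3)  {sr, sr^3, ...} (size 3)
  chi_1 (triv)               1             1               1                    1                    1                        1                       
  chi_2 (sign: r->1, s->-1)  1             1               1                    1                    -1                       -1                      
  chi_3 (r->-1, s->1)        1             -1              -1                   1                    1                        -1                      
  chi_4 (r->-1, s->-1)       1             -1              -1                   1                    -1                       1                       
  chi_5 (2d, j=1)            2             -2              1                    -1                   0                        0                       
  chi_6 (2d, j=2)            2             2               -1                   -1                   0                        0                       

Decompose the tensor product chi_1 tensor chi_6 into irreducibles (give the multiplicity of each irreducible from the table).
chi_1 tensor chi_6 = chi_6 (all other irreducibles have multiplicity 0).

The character of a tensor product is the pointwise product (chi_1 * chi_6)(C) = chi_1(C) * chi_6(C):
  {e}: (1)*(2), {r^3}: (1)*(2), {r^1, r^5}: (1)*(-1), {r^2, r^4}: (1)*(-1), {s, sr^2, ...}: (1)*(0), {sr, sr^3, ...}: (1)*(0)
so (chi_1 * chi_6) takes values
  {e} -> 2, {r^3} -> 2, {r^1, r^5} -> -1, {r^2, r^4} -> -1, {s, sr^2, ...} -> 0, {sr, sr^3, ...} -> 0.
Now take the inner product of this character with each irreducible chi from the table, <chi_1*chi_6, chi> = (1/12) sum_C |C| (chi_1*chi_6)(C) conj(chi(C)):
  <chi_1*chi_6, chi_1> = (1/12)[1*(2)*conj(1) + 1*(2)*conj(1) + 2*(-1)*conj(1) + 2*(-1)*conj(1) + 3*(0)*conj(1) + 3*(0)*conj(1)]
      = (1/12)[(2) + (2) + (-2) + (-2) + (0) + (0)] = 0/12 = 0
  <chi_1*chi_6, chi_2> = (1/12)[1*(2)*conj(1) + 1*(2)*conj(1) + 2*(-1)*conj(1) + 2*(-1)*conj(1) + 3*(0)*conj(-1) + 3*(0)*conj(-1)]
      = (1/12)[(2) + (2) + (-2) + (-2) + (0) + (0)] = 0/12 = 0
  <chi_1*chi_6, chi_3> = (1/12)[1*(2)*conj(1) + 1*(2)*conj(-1) + 2*(-1)*conj(-1) + 2*(-1)*conj(1) + 3*(0)*conj(1) + 3*(0)*conj(-1)]
      = (1/12)[(2) + (-2) + (2) + (-2) + (0) + (0)] = 0/12 = 0
  <chi_1*chi_6, chi_4> = (1/12)[1*(2)*conj(1) + 1*(2)*conj(-1) + 2*(-1)*conj(-1) + 2*(-1)*conj(1) + 3*(0)*conj(-1) + 3*(0)*conj(1)]
      = (1/12)[(2) + (-2) + (2) + (-2) + (0) + (0)] = 0/12 = 0
  <chi_1*chi_6, chi_5> = (1/12)[1*(2)*conj(2) + 1*(2)*conj(-2) + 2*(-1)*conj(1) + 2*(-1)*conj(-1) + 3*(0)*conj(0) + 3*(0)*conj(0)]
      = (1/12)[(4) + (-4) + (-2) + (2) + (0) + (0)] = 0/12 = 0
  <chi_1*chi_6, chi_6> = (1/12)[1*(2)*conj(2) + 1*(2)*conj(2) + 2*(-1)*conj(-1) + 2*(-1)*conj(-1) + 3*(0)*conj(0) + 3*(0)*conj(0)]
      = (1/12)[(4) + (4) + (2) + (2) + (0) + (0)] = 12/12 = 1
Hence the multiplicities are chi_6: 1. Dimension check: dim(chi_1)*dim(chi_6) = 1*2 = 2 and sum (mult * dim) = 1*2 = 2.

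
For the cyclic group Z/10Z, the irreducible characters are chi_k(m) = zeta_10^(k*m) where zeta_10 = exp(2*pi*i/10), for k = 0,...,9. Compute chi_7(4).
chi_7(4) = zeta_10^28 = exp(-2*I*pi/5)

Justification: chi_7(4) = zeta_10^(7*4) = zeta_10^28. Since zeta_10^10 = 1, this equals zeta_10^8 = exp(2*pi*i*8/10) = exp(-2*I*pi/5).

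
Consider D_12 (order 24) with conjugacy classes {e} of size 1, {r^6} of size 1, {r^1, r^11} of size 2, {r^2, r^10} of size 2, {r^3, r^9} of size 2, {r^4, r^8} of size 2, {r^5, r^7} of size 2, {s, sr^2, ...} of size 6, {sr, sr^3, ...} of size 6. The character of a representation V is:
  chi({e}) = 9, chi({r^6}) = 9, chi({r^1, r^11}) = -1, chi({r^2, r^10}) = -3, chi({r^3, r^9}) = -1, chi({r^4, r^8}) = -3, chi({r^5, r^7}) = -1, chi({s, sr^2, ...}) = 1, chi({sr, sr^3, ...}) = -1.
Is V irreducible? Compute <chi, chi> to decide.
Not irreducible (reducible): <chi, chi> = 9 > 1.

Reasoning: <chi, chi> = (1/|G|) sum_C |C| * |chi(C)|^2 = (1/24)[1*|9|^2 + 1*|9|^2 + 2*|-1|^2 + 2*|-3|^2 + 2*|-1|^2 + 2*|-3|^2 + 2*|-1|^2 + 6*|1|^2 + 6*|-1|^2]
  = (1/24)[(81) + (81) + (2) + (18) + (2) + (18) + (2) + (6) + (6)] = 216/24 = 9.
A character is irreducible iff <chi, chi> = 1, so this representation is reducible.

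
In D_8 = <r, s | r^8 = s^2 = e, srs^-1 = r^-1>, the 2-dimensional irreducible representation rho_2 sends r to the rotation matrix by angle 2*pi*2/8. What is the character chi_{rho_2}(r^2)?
chi_{rho_2}(r^2) = 2*cos(2*pi*2*2/8) = -2

Reasoning: rho_2(r^2) is rotation by angle 2*pi*2*2/8, whose trace is 2*cos(2*pi*2*2/8) = -2.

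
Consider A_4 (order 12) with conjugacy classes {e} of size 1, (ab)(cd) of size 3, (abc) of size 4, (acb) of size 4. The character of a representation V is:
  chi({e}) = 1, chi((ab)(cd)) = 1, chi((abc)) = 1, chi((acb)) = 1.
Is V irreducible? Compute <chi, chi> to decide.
Irreducible: <chi, chi> = 1.

Solution. <chi, chi> = (1/|G|) sum_C |C| * |chi(C)|^2 = (1/12)[1*|1|^2 + 3*|1|^2 + 4*|1|^2 + 4*|1|^2]
  = (1/12)[(1) + (3) + (4) + (4)] = 12/12 = 1.
(Exp terms are combined using exp(i*s)*conj(exp(i*t)) = exp(i*(s-t)), and sums of them are collapsed using the identity that for every m > 1 the m distinct m-th roots of unity sum to 0, e.g. 1 + exp(2*I*pi/3) + exp(-2*I*pi/3) = 0.)
A character is irreducible iff <chi, chi> = 1, so this representation is irreducible.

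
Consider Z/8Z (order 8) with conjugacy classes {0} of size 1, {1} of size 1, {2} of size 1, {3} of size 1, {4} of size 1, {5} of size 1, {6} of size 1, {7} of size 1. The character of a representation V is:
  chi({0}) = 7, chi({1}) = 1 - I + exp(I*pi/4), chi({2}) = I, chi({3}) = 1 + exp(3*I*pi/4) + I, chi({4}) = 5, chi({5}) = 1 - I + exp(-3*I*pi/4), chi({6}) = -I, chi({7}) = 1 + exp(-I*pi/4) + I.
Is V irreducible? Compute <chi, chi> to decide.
Not irreducible (reducible): <chi, chi> = 11 > 1.

Why: <chi, chi> = (1/|G|) sum_C |C| * |chi(C)|^2 = (1/8)[1*|7|^2 + 1*|1 - I + exp(I*pi/4)|^2 + 1*|I|^2 + 1*|1 + exp(3*I*pi/4) + I|^2 + 1*|5|^2 + 1*|1 - I + exp(-3*I*pi/4)|^2 + 1*|-I|^2 + 1*|1 + exp(-I*pi/4) + I|^2]
  = (1/8)[(49) + (3) + (1) + (3) + (25) + (3) + (1) + (3)] = 88/8 = 11.
(Exp terms are combined using exp(i*s)*conj(exp(i*t)) = exp(i*(s-t)), and sums of them are collapsed using the identity that for every m > 1 the m distinct m-th roots of unity sum to 0, e.g. 1 + exp(2*I*pi/3) + exp(-2*I*pi/3) = 0.)
A character is irreducible iff <chi, chi> = 1, so this representation is reducible.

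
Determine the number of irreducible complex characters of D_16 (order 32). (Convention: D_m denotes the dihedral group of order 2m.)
11

Explanation: The number of irreducible complex representations of a finite group equals its number of conjugacy classes. D_16 has 11 conjugacy classes (n/2 + 3 for n even), so D_16 (order 32) has exactly 11 irreducible complex representations.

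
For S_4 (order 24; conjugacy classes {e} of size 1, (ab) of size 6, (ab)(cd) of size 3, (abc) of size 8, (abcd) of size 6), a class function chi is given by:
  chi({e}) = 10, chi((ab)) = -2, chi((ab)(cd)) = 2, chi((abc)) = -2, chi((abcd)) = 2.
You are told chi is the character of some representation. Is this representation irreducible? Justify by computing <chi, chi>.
Not irreducible (reducible): <chi, chi> = 8 > 1.

Justification: <chi, chi> = (1/|G|) sum_C |C| * |chi(C)|^2 = (1/24)[1*|10|^2 + 6*|-2|^2 + 3*|2|^2 + 8*|-2|^2 + 6*|2|^2]
  = (1/24)[(100) + (24) + (12) + (32) + (24)] = 192/24 = 8.
A character is irreducible iff <chi, chi> = 1, so this representation is reducible.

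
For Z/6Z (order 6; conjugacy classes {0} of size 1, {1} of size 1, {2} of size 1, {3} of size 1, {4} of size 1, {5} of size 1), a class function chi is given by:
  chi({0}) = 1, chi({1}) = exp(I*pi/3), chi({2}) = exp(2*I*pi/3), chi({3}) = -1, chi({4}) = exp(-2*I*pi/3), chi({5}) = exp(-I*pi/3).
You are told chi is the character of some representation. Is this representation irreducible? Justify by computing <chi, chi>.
Irreducible: <chi, chi> = 1.

Proof sketch: <chi, chi> = (1/|G|) sum_C |C| * |chi(C)|^2 = (1/6)[1*|1|^2 + 1*|exp(I*pi/3)|^2 + 1*|exp(2*I*pi/3)|^2 + 1*|-1|^2 + 1*|exp(-2*I*pi/3)|^2 + 1*|exp(-I*pi/3)|^2]
  = (1/6)[(1) + (1) + (1) + (1) + (1) + (1)] = 6/6 = 1.
(Exp terms are combined using exp(i*s)*conj(exp(i*t)) = exp(i*(s-t)), and sums of them are collapsed using the identity that for every m > 1 the m distinct m-th roots of unity sum to 0, e.g. 1 + exp(2*I*pi/3) + exp(-2*I*pi/3) = 0.)
A character is irreducible iff <chi, chi> = 1, so this representation is irreducible.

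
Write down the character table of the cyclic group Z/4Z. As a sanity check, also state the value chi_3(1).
Character table of Z/4Z (irreps indexed chi_0,...,chi_3 with chi_k(m) = zeta_4^(k*m), zeta_4 = exp(2*pi*i/4)):
  irrep \ class  {0} (size 1)  {1} (size 1)  {2} (size 1)  {3} (size 1)
  chi_0          1             1             1             1           
  chi_1          1             I             -1            -I          
  chi_2          1             -1            1             -1          
  chi_3          1             -I            -1            I           

Spot check: chi_3(1) = zeta_4^(3*1) = zeta_4^3 = -I.

Why: Z/4Z is abelian, so all 4 irreducible complex representations are 1-dimensional. They are given by chi_k(m) = zeta_4^(k*m) for k = 0,...,3. Row orthogonality: sum_m chi_k(m) conj(chi_l(m)) = 4 * [k = l].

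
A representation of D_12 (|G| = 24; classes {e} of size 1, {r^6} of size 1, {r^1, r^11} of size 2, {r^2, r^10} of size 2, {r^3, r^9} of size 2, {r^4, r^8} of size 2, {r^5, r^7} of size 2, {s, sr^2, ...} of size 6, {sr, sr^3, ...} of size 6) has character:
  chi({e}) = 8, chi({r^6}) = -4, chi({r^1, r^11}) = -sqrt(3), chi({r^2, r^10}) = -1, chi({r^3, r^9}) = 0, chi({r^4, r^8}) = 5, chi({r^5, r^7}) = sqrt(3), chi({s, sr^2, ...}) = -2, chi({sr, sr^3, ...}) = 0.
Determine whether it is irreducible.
Not irreducible (reducible): <chi, chi> = 7 > 1.

Details: <chi, chi> = (1/|G|) sum_C |C| * |chi(C)|^2 = (1/24)[1*|8|^2 + 1*|-4|^2 + 2*|-sqrt(3)|^2 + 2*|-1|^2 + 2*|0|^2 + 2*|5|^2 + 2*|sqrt(3)|^2 + 6*|-2|^2 + 6*|0|^2]
  = (1/24)[(64) + (16) + (6) + (2) + (0) + (50) + (6) + (24) + (0)] = 168/24 = 7.
A character is irreducible iff <chi, chi> = 1, so this representation is reducible.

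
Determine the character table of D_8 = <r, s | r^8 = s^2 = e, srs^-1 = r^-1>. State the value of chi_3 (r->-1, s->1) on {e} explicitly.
Conjugacy classes: {e} of size 1, {r^4} of size 1, {r^1, r^7} of size 2, {r^2, r^6} of size 2, {r^3, r^5} of size 2, {s, sr^2, ...} of size 4, {sr, sr^3, ...} of size 4.
Character table:
  irrep \ class              {e} (size 1)  {r^4} (size 1)  {r^1, r^7} (size 2)  {r^2, r^6} (size 2)  {r^3, r^5} (size 2)  {s, sr^2, ...} (size 4)  {sr, sr^3, ...} (size 4)
  chi_1 (triv)               1             1               1                    1                    1                    1                        1                       
  chi_2 (sign: r->1, s->-1)  1             1               1                    1                    1                    -1                       -1                      
  chi_3 (r->-1, s->1)        1             1               -1                   1                    -1                   1                        -1                      
  chi_4 (r->-1, s->-1)       1             1               -1                   1                    -1                   -1                       1                       
  chi_5 (2d, j=1)            2             -2              sqrt(2)              0                    -sqrt(2)             0                        0                       
  chi_6 (2d, j=2)            2             2               0                    -2                   0                    0                        0                       
  chi_7 (2d, j=3)            2             -2              -sqrt(2)             0                    sqrt(2)              0                        0                       

Spot check: chi_3 (r->-1, s->1) on {e} = 1.

Proof sketch: D_8 has order 2*8 = 16 with 7 conjugacy classes, hence 7 irreducibles. Sum of squared dims 1 + 1 + 1 + 1 + 4 + 4 + 4 = 16 = |G|. Linear characters come from the abelianisation; the 2-dimensional irreps have character r^k -> 2*cos(2*pi*j*k/8), reflections -> 0.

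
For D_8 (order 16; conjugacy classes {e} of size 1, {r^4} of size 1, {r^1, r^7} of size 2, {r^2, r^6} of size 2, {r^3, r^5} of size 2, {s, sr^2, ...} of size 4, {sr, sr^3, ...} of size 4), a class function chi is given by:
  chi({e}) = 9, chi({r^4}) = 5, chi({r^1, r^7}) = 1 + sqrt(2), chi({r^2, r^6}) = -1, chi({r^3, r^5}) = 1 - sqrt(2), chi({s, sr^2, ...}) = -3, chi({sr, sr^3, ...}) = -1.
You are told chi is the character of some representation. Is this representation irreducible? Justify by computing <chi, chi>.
Not irreducible (reducible): <chi, chi> = 10 > 1.

Explanation: <chi, chi> = (1/|G|) sum_C |C| * |chi(C)|^2 = (1/16)[1*|9|^2 + 1*|5|^2 + 2*|1 + sqrt(2)|^2 + 2*|-1|^2 + 2*|1 - sqrt(2)|^2 + 4*|-3|^2 + 4*|-1|^2]
  = (1/16)[(81) + (25) + (4*sqrt(2) + 6) + (2) + (6 - 4*sqrt(2)) + (36) + (4)] = 160/16 = 10.
A character is irreducible iff <chi, chi> = 1, so this representation is reducible.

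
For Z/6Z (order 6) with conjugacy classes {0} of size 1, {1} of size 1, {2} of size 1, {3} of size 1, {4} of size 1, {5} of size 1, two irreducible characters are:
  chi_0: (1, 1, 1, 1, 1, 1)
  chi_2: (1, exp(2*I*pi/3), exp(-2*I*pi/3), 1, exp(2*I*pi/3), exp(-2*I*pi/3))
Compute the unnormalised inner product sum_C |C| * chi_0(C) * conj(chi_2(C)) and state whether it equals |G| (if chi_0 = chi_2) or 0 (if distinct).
Sum = 0; so <chi_0, chi_2> = 0 (distinct irreducibles are orthogonal).

Proof sketch: Compute term by term over conjugacy classes (|C| * chi_0(C) * conj(chi_2(C))):
  1*(1)*conj(1) + 1*(1)*conj(exp(2*I*pi/3)) + 1*(1)*conj(exp(-2*I*pi/3)) + 1*(1)*conj(1) + 1*(1)*conj(exp(2*I*pi/3)) + 1*(1)*conj(exp(-2*I*pi/3))
  = (1) + (exp(-2*I*pi/3)) + (exp(2*I*pi/3)) + (1) + (exp(-2*I*pi/3)) + (exp(2*I*pi/3))
  = 0.
(Exp terms are combined using exp(i*s)*conj(exp(i*t)) = exp(i*(s-t)), and sums of them are collapsed using the identity that for every m > 1 the m distinct m-th roots of unity sum to 0, e.g. 1 + exp(2*I*pi/3) + exp(-2*I*pi/3) = 0.)
Dividing by |G| = 6 gives 0/6 = 0, matching the row-orthogonality relation <chi_0, chi_2> = [chi_0 = chi_2].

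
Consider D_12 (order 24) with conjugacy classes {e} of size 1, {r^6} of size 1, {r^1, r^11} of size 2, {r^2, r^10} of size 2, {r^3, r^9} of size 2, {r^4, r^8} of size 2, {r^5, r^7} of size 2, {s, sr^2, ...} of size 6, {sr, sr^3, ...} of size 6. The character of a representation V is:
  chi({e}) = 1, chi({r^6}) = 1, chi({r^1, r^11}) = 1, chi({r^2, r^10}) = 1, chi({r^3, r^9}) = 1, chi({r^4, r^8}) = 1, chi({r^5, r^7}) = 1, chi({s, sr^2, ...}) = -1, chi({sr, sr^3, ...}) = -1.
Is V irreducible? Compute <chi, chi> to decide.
Irreducible: <chi, chi> = 1.

Reasoning: <chi, chi> = (1/|G|) sum_C |C| * |chi(C)|^2 = (1/24)[1*|1|^2 + 1*|1|^2 + 2*|1|^2 + 2*|1|^2 + 2*|1|^2 + 2*|1|^2 + 2*|1|^2 + 6*|-1|^2 + 6*|-1|^2]
  = (1/24)[(1) + (1) + (2) + (2) + (2) + (2) + (2) + (6) + (6)] = 24/24 = 1.
A character is irreducible iff <chi, chi> = 1, so this representation is irreducible.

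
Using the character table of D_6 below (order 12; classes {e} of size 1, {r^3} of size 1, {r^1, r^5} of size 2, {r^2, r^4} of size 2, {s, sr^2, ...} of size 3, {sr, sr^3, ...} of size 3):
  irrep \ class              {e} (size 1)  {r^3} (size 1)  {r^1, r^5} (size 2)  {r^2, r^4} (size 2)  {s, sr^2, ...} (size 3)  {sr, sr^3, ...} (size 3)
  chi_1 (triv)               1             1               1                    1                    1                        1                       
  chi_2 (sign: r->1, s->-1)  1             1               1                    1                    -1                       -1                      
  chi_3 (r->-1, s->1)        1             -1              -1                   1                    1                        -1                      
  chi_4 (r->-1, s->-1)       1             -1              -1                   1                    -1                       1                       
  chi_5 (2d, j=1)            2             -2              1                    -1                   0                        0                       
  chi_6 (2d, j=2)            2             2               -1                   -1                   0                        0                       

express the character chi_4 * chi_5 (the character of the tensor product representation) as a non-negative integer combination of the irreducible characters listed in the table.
chi_4 tensor chi_5 = chi_6 (all other irreducibles have multiplicity 0).

Derivation: The character of a tensor product is the pointwise product (chi_4 * chi_5)(C) = chi_4(C) * chi_5(C):
  {e}: (1)*(2), {r^3}: (-1)*(-2), {r^1, r^5}: (-1)*(1), {r^2, r^4}: (1)*(-1), {s, sr^2, ...}: (-1)*(0), {sr, sr^3, ...}: (1)*(0)
so (chi_4 * chi_5) takes values
  {e} -> 2, {r^3} -> 2, {r^1, r^5} -> -1, {r^2, r^4} -> -1, {s, sr^2, ...} -> 0, {sr, sr^3, ...} -> 0.
Now take the inner product of this character with each irreducible chi from the table, <chi_4*chi_5, chi> = (1/12) sum_C |C| (chi_4*chi_5)(C) conj(chi(C)):
  <chi_4*chi_5, chi_1> = (1/12)[1*(2)*conj(1) + 1*(2)*conj(1) + 2*(-1)*conj(1) + 2*(-1)*conj(1) + 3*(0)*conj(1) + 3*(0)*conj(1)]
      = (1/12)[(2) + (2) + (-2) + (-2) + (0) + (0)] = 0/12 = 0
  <chi_4*chi_5, chi_2> = (1/12)[1*(2)*conj(1) + 1*(2)*conj(1) + 2*(-1)*conj(1) + 2*(-1)*conj(1) + 3*(0)*conj(-1) + 3*(0)*conj(-1)]
      = (1/12)[(2) + (2) + (-2) + (-2) + (0) + (0)] = 0/12 = 0
  <chi_4*chi_5, chi_3> = (1/12)[1*(2)*conj(1) + 1*(2)*conj(-1) + 2*(-1)*conj(-1) + 2*(-1)*conj(1) + 3*(0)*conj(1) + 3*(0)*conj(-1)]
      = (1/12)[(2) + (-2) + (2) + (-2) + (0) + (0)] = 0/12 = 0
  <chi_4*chi_5, chi_4> = (1/12)[1*(2)*conj(1) + 1*(2)*conj(-1) + 2*(-1)*conj(-1) + 2*(-1)*conj(1) + 3*(0)*conj(-1) + 3*(0)*conj(1)]
      = (1/12)[(2) + (-2) + (2) + (-2) + (0) + (0)] = 0/12 = 0
  <chi_4*chi_5, chi_5> = (1/12)[1*(2)*conj(2) + 1*(2)*conj(-2) + 2*(-1)*conj(1) + 2*(-1)*conj(-1) + 3*(0)*conj(0) + 3*(0)*conj(0)]
      = (1/12)[(4) + (-4) + (-2) + (2) + (0) + (0)] = 0/12 = 0
  <chi_4*chi_5, chi_6> = (1/12)[1*(2)*conj(2) + 1*(2)*conj(2) + 2*(-1)*conj(-1) + 2*(-1)*conj(-1) + 3*(0)*conj(0) + 3*(0)*conj(0)]
      = (1/12)[(4) + (4) + (2) + (2) + (0) + (0)] = 12/12 = 1
Hence the multiplicities are chi_6: 1. Dimension check: dim(chi_4)*dim(chi_5) = 1*2 = 2 and sum (mult * dim) = 1*2 = 2.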